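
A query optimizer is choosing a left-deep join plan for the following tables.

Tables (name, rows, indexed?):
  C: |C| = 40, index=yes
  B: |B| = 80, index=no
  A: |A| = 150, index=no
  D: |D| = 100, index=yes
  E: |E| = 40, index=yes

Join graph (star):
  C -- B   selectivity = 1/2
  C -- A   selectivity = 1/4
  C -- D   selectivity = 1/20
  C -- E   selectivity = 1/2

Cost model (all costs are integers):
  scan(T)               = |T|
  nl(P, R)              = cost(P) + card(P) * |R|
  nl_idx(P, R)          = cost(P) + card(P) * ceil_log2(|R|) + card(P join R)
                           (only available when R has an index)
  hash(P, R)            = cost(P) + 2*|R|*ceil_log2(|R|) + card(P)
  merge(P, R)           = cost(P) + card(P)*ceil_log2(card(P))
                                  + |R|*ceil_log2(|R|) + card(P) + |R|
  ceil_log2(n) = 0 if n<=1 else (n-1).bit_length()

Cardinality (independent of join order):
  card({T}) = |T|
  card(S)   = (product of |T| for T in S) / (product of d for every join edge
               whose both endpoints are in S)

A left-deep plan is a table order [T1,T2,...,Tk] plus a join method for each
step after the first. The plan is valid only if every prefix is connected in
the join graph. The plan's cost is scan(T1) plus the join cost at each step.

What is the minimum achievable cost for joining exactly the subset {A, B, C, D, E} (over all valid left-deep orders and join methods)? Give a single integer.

Selinger DP over subsets of {A,B,C,D,E}:
  {C}: scan cost=40, card=40
  {B}: scan cost=80, card=80
  {A}: scan cost=150, card=150
  {D}: scan cost=100, card=100
  {E}: scan cost=40, card=40
  {BC}: card=1600; try (C,hash)→640, (B,merge)→960, (C,merge)→1000, (B,hash)→1200, (C,nl_idx)→2160, (B,nl)→3240 …(+1); best=640 via (C,hash)
  {AC}: card=1500; try (C,hash)→780, (A,merge)→1670, (C,merge)→1780, (A,hash)→2480, (C,nl_idx)→2550, (A,nl)→6040 …(+1); best=780 via (C,hash)
  {CD}: card=200; try (D,nl_idx)→520, (C,hash)→680, (C,nl_idx)→900, (D,merge)→1120, (C,merge)→1180, (D,hash)→1480 …(+2); best=520 via (D,nl_idx)
  {CE}: card=800; try (E,hash)→560, (C,hash)→560, (E,merge)→600, (C,merge)→600, (E,nl_idx)→1080, (C,nl_idx)→1080 …(+2); best=560 via (E,hash)
  {ABC}: card=60000; try (B,hash)→3400, (A,hash)→4640, (B,merge)→19420, (A,merge)→21190, (B,nl)→120780, (A,nl)→240640; best=3400 via (B,hash)
  {BCD}: card=8000; try (B,hash)→1840, (B,merge)→2960, (D,hash)→3640, (B,nl)→16520, (D,nl_idx)→19840, (D,merge)→20640 …(+1); best=1840 via (B,hash)
  {BCE}: card=32000; try (B,hash)→2480, (E,hash)→2720, (B,merge)→10000, (E,merge)→20120, (E,nl_idx)→42240, (B,nl)→64560 …(+1); best=2480 via (B,hash)
  {ACD}: card=7500; try (A,hash)→3120, (A,merge)→3670, (D,hash)→3680, (D,nl_idx)→18780, (D,merge)→19580, (A,nl)→30520 …(+1); best=3120 via (A,hash)
  {ACE}: card=30000; try (E,hash)→2760, (A,hash)→3760, (A,merge)→10710, (E,merge)→19060, (E,nl_idx)→39780, (E,nl)→60780 …(+1); best=2760 via (E,hash)
  {CDE}: card=4000; try (E,hash)→1200, (E,merge)→2600, (D,hash)→2760, (E,nl_idx)→5720, (E,nl)→8520, (D,merge)→10160 …(+2); best=1200 via (E,hash)
  {ABCD}: card=300000; try (B,hash)→11740, (A,hash)→12240, (D,hash)→64800, (B,merge)→108760, (A,merge)→115190, (B,nl)→603120 …(+4); best=11740 via (B,hash)
  {ABCE}: card=1200000; try (B,hash)→33880, (A,hash)→36880, (E,hash)→63880, (B,merge)→483400, (A,merge)→515830, (E,merge)→1023680 …(+4); best=33880 via (B,hash)
  {BCDE}: card=160000; try (B,hash)→6320, (E,hash)→10320, (D,hash)→35880, (B,merge)→53840, (E,merge)→114120, (E,nl_idx)→209840 …(+5); best=6320 via (B,hash)
  {ACDE}: card=150000; try (A,hash)→7600, (E,hash)→11100, (D,hash)→34160, (A,merge)→54550, (E,merge)→108400, (E,nl_idx)→198120 …(+5); best=7600 via (A,hash)
  {ABCDE}: card=6000000; try (B,hash)→158720, (A,hash)→168720, (E,hash)→312220, (D,hash)→1235280, (B,merge)→2858240, (A,merge)→3047670 …(+8); best=158720 via (B,hash)

158720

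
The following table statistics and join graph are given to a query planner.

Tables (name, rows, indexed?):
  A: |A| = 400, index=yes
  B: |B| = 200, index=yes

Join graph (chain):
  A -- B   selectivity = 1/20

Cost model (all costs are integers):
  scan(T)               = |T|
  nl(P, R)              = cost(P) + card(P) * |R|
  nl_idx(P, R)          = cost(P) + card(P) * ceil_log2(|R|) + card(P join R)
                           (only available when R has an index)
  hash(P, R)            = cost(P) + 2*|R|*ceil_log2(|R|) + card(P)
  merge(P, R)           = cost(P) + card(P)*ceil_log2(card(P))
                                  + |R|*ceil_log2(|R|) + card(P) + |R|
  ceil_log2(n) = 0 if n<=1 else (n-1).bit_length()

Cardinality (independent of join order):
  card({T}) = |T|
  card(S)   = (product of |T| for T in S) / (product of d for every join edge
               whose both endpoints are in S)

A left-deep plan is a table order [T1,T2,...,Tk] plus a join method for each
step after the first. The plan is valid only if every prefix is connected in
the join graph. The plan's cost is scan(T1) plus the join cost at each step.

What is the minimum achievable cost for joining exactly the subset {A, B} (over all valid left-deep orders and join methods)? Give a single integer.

4000

Selinger DP over subsets of {A,B}:
  {A}: scan cost=400, card=400
  {B}: scan cost=200, card=200
  {AB}: card=4000; try (B,hash)→4000, (A,merge)→6000, (A,nl_idx)→6000, (B,merge)→6200, (B,nl_idx)→7600, (A,hash)→7600 …(+2); best=4000 via (B,hash)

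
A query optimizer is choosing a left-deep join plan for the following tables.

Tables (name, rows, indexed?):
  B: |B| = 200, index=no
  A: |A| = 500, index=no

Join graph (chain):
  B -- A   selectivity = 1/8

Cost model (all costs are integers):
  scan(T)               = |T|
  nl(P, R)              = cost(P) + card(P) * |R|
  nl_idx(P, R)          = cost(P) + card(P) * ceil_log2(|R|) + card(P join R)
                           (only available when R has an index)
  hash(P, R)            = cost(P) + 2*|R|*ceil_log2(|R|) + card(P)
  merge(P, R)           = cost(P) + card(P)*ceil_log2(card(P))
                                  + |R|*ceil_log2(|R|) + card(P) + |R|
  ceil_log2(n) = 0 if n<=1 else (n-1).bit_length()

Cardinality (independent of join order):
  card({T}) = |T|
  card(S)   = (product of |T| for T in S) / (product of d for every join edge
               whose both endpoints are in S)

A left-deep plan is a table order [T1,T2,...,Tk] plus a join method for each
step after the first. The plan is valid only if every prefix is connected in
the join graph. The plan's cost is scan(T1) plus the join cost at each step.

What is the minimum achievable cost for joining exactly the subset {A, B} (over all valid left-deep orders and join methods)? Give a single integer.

Selinger DP over subsets of {A,B}:
  {B}: scan cost=200, card=200
  {A}: scan cost=500, card=500
  {AB}: card=12500; try (B,hash)→4200, (A,merge)→7000, (B,merge)→7300, (A,hash)→9400, (A,nl)→100200, (B,nl)→100500; best=4200 via (B,hash)

4200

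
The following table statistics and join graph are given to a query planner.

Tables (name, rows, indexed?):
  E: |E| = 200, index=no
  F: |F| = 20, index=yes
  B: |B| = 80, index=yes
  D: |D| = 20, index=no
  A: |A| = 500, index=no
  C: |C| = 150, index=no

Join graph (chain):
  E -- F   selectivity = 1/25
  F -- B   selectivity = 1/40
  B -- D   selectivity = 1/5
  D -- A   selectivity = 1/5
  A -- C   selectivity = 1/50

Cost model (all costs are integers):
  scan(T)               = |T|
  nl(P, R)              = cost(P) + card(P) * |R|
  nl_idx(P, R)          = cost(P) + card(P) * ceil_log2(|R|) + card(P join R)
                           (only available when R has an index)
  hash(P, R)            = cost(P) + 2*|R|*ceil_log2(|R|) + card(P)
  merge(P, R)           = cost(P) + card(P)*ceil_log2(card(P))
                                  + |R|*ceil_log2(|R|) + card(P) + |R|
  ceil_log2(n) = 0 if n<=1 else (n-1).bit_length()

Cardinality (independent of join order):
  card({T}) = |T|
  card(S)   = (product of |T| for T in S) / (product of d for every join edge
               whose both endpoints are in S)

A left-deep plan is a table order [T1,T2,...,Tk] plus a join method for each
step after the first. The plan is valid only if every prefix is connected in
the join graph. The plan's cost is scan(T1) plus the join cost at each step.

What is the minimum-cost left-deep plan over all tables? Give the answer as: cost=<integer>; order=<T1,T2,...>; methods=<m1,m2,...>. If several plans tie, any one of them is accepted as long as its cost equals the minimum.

Selinger DP (subsets sized 1..n):
  {E}: scan cost=200, card=200
  {F}: scan cost=20, card=20
  {B}: scan cost=80, card=80
  {D}: scan cost=20, card=20
  {A}: scan cost=500, card=500
  {C}: scan cost=150, card=150
  {EF}: card=160; try (F,hash)→600, (F,nl_idx)→1360, (E,merge)→1940, (F,merge)→2120, (E,hash)→3240, (E,nl)→4020 …(+1); best=600 via (F,hash)
  {BF}: card=40; try (B,nl_idx)→200, (F,hash)→360, (F,nl_idx)→520, (B,merge)→780, (F,merge)→840, (B,hash)→1160 …(+2); best=200 via (B,nl_idx)
  {BD}: card=320; try (D,hash)→360, (B,nl_idx)→480, (B,merge)→780, (D,merge)→840, (B,hash)→1160, (B,nl)→1620 …(+1); best=360 via (D,hash)
  {AD}: card=2000; try (D,hash)→1200, (A,merge)→5140, (D,merge)→5620, (A,hash)→9040, (A,nl)→10020, (D,nl)→10500; best=1200 via (D,hash)
  {AC}: card=1500; try (C,hash)→3400, (A,merge)→6500, (C,merge)→6850, (A,hash)→9300, (A,nl)→75150, (C,nl)→75500; best=3400 via (C,hash)
  {BEF}: card=320; try (B,hash)→1880, (B,nl_idx)→2040, (E,merge)→2280, (B,merge)→2680, (E,hash)→3440, (E,nl)→8200 …(+1); best=1880 via (B,hash)
  {BDF}: card=160; try (D,hash)→440, (D,merge)→600, (F,hash)→880, (D,nl)→1000, (F,nl_idx)→2120, (F,merge)→3680 …(+1); best=440 via (D,hash)
  {ABD}: card=32000; try (B,hash)→4320, (A,merge)→8560, (A,hash)→9680, (B,merge)→25840, (B,nl_idx)→47200, (A,nl)→160360 …(+1); best=4320 via (B,hash)
  {ACD}: card=6000; try (D,hash)→5100, (C,hash)→5600, (D,merge)→21520, (C,merge)→26550, (D,nl)→33400, (C,nl)→301200; best=5100 via (D,hash)
  {BDEF}: card=1280; try (D,hash)→2400, (E,merge)→3680, (E,hash)→3800, (D,merge)→5200, (D,nl)→8280, (E,nl)→32440; best=2400 via (D,hash)
  {ABDF}: card=16000; try (A,merge)→6880, (A,hash)→9600, (F,hash)→36520, (A,nl)→80440, (F,nl_idx)→180320, (F,merge)→516440 …(+1); best=6880 via (A,merge)
  {ABCD}: card=96000; try (B,hash)→12220, (C,hash)→38720, (B,merge)→89740, (B,nl_idx)→143100, (B,nl)→485100, (C,merge)→517670 …(+1); best=12220 via (B,hash)
  {ABDEF}: card=128000; try (A,hash)→12680, (A,merge)→22760, (E,hash)→26080, (E,merge)→248680, (A,nl)→642400, (E,nl)→3206880; best=12680 via (A,hash)
  {ABCDF}: card=48000; try (C,hash)→25280, (F,hash)→108420, (C,merge)→248230, (F,nl_idx)→540220, (F,merge)→1740340, (F,nl)→1932220 …(+1); best=25280 via (C,hash)
  {ABCDEF}: card=384000; try (E,hash)→76480, (C,hash)→143080, (E,merge)→843080, (C,merge)→2318030, (E,nl)→9625280, (C,nl)→19212680; best=76480 via (E,hash)

cost=76480; order=F,B,D,A,C,E; methods=nl_idx,hash,merge,hash,hash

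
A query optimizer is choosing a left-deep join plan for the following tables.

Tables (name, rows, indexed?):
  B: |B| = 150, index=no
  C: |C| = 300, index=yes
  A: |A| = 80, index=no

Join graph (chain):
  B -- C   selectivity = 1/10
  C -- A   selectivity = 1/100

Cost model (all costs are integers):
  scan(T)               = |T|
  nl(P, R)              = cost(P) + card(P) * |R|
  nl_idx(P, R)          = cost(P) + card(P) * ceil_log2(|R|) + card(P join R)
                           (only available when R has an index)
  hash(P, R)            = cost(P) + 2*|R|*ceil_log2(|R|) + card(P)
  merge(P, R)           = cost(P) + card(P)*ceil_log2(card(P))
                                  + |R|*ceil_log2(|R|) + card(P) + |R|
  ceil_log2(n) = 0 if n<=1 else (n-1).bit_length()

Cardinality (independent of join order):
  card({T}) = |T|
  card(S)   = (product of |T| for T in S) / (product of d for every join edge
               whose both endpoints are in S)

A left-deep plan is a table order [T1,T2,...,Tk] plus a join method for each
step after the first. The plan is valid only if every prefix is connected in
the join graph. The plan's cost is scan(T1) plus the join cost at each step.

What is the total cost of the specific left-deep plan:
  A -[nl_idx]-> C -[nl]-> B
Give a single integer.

step 1: scan A: cost=80, card=80
step 2: join C via nl_idx
    card(P join C) = 80*300/(100) = 240
    cost = 80 + 80*9 + 240 = 1040
step 3: join B via nl
    card(P join B) = 240*150/(10) = 3600
    cost = 1040 + 240*150 = 37040

37040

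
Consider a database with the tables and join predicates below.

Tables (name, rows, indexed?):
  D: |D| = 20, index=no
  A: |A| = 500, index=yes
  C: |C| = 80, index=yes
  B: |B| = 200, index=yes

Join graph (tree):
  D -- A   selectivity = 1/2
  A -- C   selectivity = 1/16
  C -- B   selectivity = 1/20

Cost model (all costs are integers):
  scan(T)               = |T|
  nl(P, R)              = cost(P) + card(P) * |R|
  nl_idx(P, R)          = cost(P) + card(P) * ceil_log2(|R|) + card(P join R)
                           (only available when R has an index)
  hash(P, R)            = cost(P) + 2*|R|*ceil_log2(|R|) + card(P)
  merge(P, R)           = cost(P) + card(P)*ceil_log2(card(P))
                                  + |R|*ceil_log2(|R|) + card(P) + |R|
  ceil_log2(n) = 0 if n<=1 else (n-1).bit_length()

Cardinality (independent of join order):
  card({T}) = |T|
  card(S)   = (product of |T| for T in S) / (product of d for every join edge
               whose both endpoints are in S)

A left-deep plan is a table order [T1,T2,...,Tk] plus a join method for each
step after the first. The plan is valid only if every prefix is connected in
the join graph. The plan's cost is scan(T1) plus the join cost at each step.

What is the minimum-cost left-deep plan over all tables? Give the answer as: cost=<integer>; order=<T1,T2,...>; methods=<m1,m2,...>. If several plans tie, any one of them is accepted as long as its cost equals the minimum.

cost=33020; order=A,C,B,D; methods=hash,hash,hash

Selinger DP (subsets sized 1..n):
  {D}: scan cost=20, card=20
  {A}: scan cost=500, card=500
  {C}: scan cost=80, card=80
  {B}: scan cost=200, card=200
  {AD}: card=5000; try (D,hash)→1200, (A,merge)→5140, (A,nl_idx)→5200, (D,merge)→5620, (A,hash)→9040, (A,nl)→10020 …(+1); best=1200 via (D,hash)
  {AC}: card=2500; try (C,hash)→2120, (A,nl_idx)→3300, (A,merge)→5720, (C,merge)→6140, (C,nl_idx)→6500, (A,hash)→9160 …(+2); best=2120 via (C,hash)
  {BC}: card=800; try (C,hash)→1520, (B,nl_idx)→1520, (C,nl_idx)→2400, (B,merge)→2520, (C,merge)→2640, (B,hash)→3360 …(+2); best=1520 via (C,hash)
  {ACD}: card=25000; try (D,hash)→4820, (C,hash)→7320, (D,merge)→34740, (D,nl)→52120, (C,nl_idx)→61200, (C,merge)→71840 …(+1); best=4820 via (D,hash)
  {ABC}: card=25000; try (B,hash)→7820, (A,hash)→11320, (A,merge)→15320, (A,nl_idx)→33720, (B,merge)→36420, (B,nl_idx)→47120 …(+2); best=7820 via (B,hash)
  {ABCD}: card=250000; try (D,hash)→33020, (B,hash)→33020, (B,merge)→406620, (D,merge)→407940, (B,nl_idx)→454820, (D,nl)→507820 …(+1); best=33020 via (D,hash)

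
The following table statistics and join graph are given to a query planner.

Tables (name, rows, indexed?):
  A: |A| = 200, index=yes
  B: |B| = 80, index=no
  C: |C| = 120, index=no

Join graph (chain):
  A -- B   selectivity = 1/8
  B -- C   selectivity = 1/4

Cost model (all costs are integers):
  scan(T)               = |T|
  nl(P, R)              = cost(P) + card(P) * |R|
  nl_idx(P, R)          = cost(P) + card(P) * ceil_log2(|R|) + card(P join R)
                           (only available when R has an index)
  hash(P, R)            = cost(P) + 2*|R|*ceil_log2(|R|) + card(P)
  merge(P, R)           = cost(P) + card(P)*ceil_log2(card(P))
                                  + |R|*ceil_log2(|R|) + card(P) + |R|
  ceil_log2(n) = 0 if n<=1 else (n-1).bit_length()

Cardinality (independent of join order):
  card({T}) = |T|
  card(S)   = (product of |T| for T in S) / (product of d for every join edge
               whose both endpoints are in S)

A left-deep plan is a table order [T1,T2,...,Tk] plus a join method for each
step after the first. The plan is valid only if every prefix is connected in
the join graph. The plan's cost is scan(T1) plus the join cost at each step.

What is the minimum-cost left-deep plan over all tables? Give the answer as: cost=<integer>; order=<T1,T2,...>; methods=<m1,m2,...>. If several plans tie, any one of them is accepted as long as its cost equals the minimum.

Selinger DP (subsets sized 1..n):
  {A}: scan cost=200, card=200
  {B}: scan cost=80, card=80
  {C}: scan cost=120, card=120
  {AB}: card=2000; try (B,hash)→1520, (A,merge)→2520, (B,merge)→2640, (A,nl_idx)→2720, (A,hash)→3360, (A,nl)→16080 …(+1); best=1520 via (B,hash)
  {BC}: card=2400; try (B,hash)→1360, (C,merge)→1680, (B,merge)→1720, (C,hash)→1840, (C,nl)→9680, (B,nl)→9720; best=1360 via (B,hash)
  {ABC}: card=60000; try (C,hash)→5200, (A,hash)→6960, (C,merge)→26480, (A,merge)→34360, (A,nl_idx)→80560, (C,nl)→241520 …(+1); best=5200 via (C,hash)

cost=5200; order=A,B,C; methods=hash,hash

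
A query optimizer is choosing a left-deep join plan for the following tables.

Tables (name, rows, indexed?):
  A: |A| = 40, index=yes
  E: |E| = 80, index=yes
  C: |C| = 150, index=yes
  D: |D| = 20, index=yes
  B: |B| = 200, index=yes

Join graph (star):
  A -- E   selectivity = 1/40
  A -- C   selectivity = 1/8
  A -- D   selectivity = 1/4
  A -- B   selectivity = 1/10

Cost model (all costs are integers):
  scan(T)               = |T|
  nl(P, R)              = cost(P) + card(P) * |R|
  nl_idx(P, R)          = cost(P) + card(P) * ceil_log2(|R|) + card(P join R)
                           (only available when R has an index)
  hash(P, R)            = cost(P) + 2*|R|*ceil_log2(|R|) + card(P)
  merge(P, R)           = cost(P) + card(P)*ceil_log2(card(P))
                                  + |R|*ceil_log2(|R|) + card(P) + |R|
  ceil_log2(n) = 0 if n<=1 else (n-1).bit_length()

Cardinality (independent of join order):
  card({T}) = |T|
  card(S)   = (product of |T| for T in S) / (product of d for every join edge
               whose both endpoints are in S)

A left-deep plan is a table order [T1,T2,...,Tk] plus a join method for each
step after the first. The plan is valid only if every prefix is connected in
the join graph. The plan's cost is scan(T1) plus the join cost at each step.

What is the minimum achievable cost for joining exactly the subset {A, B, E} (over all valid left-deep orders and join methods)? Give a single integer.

Selinger DP over subsets of {A,B,E}:
  {A}: scan cost=40, card=40
  {E}: scan cost=80, card=80
  {B}: scan cost=200, card=200
  {AE}: card=80; try (E,nl_idx)→400, (A,hash)→640, (A,nl_idx)→640, (E,merge)→960, (A,merge)→1000, (E,hash)→1200 …(+2); best=400 via (E,nl_idx)
  {AB}: card=800; try (A,hash)→880, (B,nl_idx)→1160, (B,merge)→2120, (A,nl_idx)→2200, (A,merge)→2280, (B,hash)→3280 …(+2); best=880 via (A,hash)
  {ABE}: card=1600; try (B,nl_idx)→2640, (E,hash)→2800, (B,merge)→2840, (B,hash)→3680, (E,nl_idx)→8080, (E,merge)→10320 …(+2); best=2640 via (B,nl_idx)

2640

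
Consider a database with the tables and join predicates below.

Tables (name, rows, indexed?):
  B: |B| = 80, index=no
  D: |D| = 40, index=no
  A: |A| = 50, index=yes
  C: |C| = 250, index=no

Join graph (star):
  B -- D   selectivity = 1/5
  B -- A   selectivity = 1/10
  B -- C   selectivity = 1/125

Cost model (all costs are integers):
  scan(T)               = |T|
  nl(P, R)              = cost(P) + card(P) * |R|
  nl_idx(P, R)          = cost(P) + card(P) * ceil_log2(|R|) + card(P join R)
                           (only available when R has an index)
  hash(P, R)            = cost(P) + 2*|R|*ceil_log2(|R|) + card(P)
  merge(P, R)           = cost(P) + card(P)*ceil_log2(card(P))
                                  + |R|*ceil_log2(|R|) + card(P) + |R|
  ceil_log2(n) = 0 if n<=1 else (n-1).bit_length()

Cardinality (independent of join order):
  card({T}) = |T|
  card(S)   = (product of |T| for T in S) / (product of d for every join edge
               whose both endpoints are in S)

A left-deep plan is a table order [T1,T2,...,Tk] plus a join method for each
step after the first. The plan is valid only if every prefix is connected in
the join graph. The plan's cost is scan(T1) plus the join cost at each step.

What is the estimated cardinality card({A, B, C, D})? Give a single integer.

6400

Tables in S: A(50), B(80), C(250), D(40)
Edges inside S: B-D(d=5), B-A(d=10), B-C(d=125)
numerator = 50 * 80 * 250 * 40 = 40000000
denominator = 5 * 10 * 125 = 6250
card(S) = 40000000 / 6250 = 6400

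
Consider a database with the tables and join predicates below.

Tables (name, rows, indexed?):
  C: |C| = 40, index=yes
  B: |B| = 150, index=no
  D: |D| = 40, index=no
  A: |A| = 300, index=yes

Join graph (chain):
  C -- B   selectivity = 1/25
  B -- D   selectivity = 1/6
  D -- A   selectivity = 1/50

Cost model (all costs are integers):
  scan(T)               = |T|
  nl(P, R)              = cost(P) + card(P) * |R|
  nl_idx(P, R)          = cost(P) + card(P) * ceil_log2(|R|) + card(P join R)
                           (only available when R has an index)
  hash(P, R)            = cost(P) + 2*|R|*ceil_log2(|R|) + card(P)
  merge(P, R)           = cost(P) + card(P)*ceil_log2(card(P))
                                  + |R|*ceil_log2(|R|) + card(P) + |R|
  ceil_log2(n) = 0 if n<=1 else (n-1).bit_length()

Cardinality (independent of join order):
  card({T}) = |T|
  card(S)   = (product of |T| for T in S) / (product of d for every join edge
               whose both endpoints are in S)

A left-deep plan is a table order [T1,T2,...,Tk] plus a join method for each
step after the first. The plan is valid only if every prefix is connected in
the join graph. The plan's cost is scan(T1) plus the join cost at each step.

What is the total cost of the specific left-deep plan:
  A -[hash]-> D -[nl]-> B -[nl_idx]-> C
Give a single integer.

82680

step 1: scan A: cost=300, card=300
step 2: join D via hash
    card(P join D) = 300*40/(50) = 240
    cost = 300 + 2*40*6 + 300 = 1080
step 3: join B via nl
    card(P join B) = 240*150/(6) = 6000
    cost = 1080 + 240*150 = 37080
step 4: join C via nl_idx
    card(P join C) = 6000*40/(25) = 9600
    cost = 37080 + 6000*6 + 9600 = 82680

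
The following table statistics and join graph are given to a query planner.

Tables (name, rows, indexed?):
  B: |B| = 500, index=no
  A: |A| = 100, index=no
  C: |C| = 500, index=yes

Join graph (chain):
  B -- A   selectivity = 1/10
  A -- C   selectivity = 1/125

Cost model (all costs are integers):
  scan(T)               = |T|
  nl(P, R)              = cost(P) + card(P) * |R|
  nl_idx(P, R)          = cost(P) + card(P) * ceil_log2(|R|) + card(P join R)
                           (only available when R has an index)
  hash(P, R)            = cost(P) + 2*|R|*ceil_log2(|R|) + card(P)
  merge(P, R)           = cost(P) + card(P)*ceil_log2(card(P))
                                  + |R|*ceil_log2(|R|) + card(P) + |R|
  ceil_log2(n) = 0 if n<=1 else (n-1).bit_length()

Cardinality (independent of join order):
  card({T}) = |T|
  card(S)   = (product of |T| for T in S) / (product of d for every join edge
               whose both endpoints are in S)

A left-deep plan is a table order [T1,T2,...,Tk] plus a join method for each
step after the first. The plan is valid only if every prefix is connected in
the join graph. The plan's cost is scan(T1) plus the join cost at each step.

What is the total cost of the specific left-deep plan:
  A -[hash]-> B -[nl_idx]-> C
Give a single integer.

74200

step 1: scan A: cost=100, card=100
step 2: join B via hash
    card(P join B) = 100*500/(10) = 5000
    cost = 100 + 2*500*9 + 100 = 9200
step 3: join C via nl_idx
    card(P join C) = 5000*500/(125) = 20000
    cost = 9200 + 5000*9 + 20000 = 74200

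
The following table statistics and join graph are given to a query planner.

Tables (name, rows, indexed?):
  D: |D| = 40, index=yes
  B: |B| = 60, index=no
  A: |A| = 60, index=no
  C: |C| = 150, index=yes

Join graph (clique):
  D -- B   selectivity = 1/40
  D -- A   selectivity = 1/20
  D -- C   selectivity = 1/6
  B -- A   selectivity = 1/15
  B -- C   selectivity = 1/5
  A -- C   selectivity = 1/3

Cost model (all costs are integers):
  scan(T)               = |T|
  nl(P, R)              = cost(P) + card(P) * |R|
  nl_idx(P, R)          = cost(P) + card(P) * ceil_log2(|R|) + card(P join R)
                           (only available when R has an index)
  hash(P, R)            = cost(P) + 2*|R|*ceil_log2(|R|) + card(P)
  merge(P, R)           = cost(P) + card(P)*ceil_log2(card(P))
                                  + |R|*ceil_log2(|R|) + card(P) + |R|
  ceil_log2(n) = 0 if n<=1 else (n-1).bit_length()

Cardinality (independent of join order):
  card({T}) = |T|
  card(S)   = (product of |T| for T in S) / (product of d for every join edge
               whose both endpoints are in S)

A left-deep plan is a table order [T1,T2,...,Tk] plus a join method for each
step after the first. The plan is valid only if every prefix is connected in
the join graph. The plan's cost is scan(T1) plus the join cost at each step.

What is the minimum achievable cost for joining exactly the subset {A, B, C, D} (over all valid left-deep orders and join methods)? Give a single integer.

Selinger DP over subsets of {A,B,C,D}:
  {D}: scan cost=40, card=40
  {B}: scan cost=60, card=60
  {A}: scan cost=60, card=60
  {C}: scan cost=150, card=150
  {BD}: card=60; try (D,nl_idx)→480, (D,hash)→600, (B,merge)→740, (D,merge)→760, (B,hash)→800, (B,nl)→2440 …(+1); best=480 via (D,nl_idx)
  {AD}: card=120; try (D,nl_idx)→540, (D,hash)→600, (A,merge)→740, (D,merge)→760, (A,hash)→800, (A,nl)→2440 …(+1); best=540 via (D,nl_idx)
  {CD}: card=1000; try (D,hash)→780, (C,nl_idx)→1360, (C,merge)→1670, (D,merge)→1780, (D,nl_idx)→2050, (C,hash)→2480 …(+2); best=780 via (D,hash)
  {AB}: card=240; try (B,hash)→840, (A,hash)→840, (B,merge)→900, (A,merge)→900, (B,nl)→3660, (A,nl)→3660; best=840 via (B,hash)
  {BC}: card=1800; try (B,hash)→1020, (C,merge)→1830, (B,merge)→1920, (C,nl_idx)→2340, (C,hash)→2520, (C,nl)→9060 …(+1); best=1020 via (B,hash)
  {AC}: card=3000; try (A,hash)→1020, (C,merge)→1830, (A,merge)→1920, (C,hash)→2520, (C,nl_idx)→3540, (C,nl)→9060 …(+1); best=1020 via (A,hash)
  {ABD}: card=12; try (A,hash)→1260, (A,merge)→1320, (B,hash)→1380, (D,hash)→1560, (B,merge)→1920, (D,nl_idx)→2292 …(+4); best=1260 via (A,hash)
  {BCD}: card=300; try (C,nl_idx)→1260, (C,merge)→2250, (B,hash)→2500, (C,hash)→2940, (D,hash)→3300, (C,nl)→9480 …(+5); best=1260 via (C,nl_idx)
  {ACD}: card=1000; try (C,nl_idx)→2500, (A,hash)→2500, (C,merge)→2850, (C,hash)→3060, (D,hash)→4500, (A,merge)→12200 …(+5); best=2500 via (C,nl_idx)
  {ABC}: card=2400; try (C,hash)→3480, (A,hash)→3540, (C,merge)→4350, (B,hash)→4740, (C,nl_idx)→5160, (A,merge)→23040 …(+4); best=3480 via (C,hash)
  {ABCD}: card=20; try (C,nl_idx)→1376, (A,hash)→2280, (C,merge)→2670, (C,nl)→3060, (C,hash)→3672, (B,hash)→4220 …(+8); best=1376 via (C,nl_idx)

1376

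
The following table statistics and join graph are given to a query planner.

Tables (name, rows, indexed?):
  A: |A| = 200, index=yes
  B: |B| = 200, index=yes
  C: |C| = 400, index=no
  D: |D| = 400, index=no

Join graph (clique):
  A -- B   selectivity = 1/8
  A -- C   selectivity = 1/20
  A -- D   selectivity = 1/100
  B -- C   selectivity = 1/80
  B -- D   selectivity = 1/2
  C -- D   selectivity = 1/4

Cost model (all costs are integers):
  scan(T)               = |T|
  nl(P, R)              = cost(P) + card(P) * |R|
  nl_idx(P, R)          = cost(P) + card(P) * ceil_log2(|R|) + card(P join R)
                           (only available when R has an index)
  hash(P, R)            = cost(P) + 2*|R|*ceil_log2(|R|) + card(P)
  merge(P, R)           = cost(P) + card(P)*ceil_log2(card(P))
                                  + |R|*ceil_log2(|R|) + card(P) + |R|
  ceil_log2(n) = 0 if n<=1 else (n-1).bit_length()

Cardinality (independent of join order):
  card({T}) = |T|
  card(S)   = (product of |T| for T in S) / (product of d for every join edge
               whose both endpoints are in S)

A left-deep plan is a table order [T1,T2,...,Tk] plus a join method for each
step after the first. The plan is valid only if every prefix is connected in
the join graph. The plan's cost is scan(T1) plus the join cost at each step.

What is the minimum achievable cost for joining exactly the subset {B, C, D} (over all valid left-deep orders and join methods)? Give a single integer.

12200

Selinger DP over subsets of {B,C,D}:
  {B}: scan cost=200, card=200
  {C}: scan cost=400, card=400
  {D}: scan cost=400, card=400
  {BC}: card=1000; try (B,hash)→4000, (B,nl_idx)→4600, (C,merge)→6000, (B,merge)→6200, (C,hash)→7600, (C,nl)→80200 …(+1); best=4000 via (B,hash)
  {BD}: card=40000; try (B,hash)→4000, (D,merge)→6000, (B,merge)→6200, (D,hash)→7600, (B,nl_idx)→43600, (D,nl)→80200 …(+1); best=4000 via (B,hash)
  {CD}: card=40000; try (D,hash)→8000, (C,hash)→8000, (D,merge)→8400, (C,merge)→8400, (D,nl)→160400, (C,nl)→160400; best=8000 via (D,hash)
  {BCD}: card=50000; try (D,hash)→12200, (D,merge)→19000, (C,hash)→51200, (B,hash)→51200, (B,nl_idx)→378000, (D,nl)→404000 …(+4); best=12200 via (D,hash)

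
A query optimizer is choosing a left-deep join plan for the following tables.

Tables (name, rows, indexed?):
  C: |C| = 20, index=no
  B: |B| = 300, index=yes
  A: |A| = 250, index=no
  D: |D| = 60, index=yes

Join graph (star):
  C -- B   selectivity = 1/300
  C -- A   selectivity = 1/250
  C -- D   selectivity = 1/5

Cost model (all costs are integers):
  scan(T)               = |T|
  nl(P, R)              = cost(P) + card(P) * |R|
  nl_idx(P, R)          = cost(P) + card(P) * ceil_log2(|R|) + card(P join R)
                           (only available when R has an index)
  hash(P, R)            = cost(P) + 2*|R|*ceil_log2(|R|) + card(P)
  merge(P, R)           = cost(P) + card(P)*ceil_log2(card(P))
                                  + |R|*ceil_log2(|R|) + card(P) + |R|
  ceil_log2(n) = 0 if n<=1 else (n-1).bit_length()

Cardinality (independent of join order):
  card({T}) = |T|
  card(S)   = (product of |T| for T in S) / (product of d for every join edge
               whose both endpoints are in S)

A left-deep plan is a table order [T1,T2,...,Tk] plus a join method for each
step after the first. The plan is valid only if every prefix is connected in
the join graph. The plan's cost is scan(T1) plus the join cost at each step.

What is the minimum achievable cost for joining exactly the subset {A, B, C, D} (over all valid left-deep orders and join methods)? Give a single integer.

Selinger DP over subsets of {A,B,C,D}:
  {C}: scan cost=20, card=20
  {B}: scan cost=300, card=300
  {A}: scan cost=250, card=250
  {D}: scan cost=60, card=60
  {BC}: card=20; try (B,nl_idx)→220, (C,hash)→800, (B,merge)→3140, (C,merge)→3420, (B,hash)→5440, (B,nl)→6020 …(+1); best=220 via (B,nl_idx)
  {AC}: card=20; try (C,hash)→700, (A,merge)→2390, (C,merge)→2620, (A,hash)→4040, (A,nl)→5020, (C,nl)→5250; best=700 via (C,hash)
  {CD}: card=240; try (C,hash)→320, (D,nl_idx)→380, (D,merge)→560, (C,merge)→600, (D,hash)→760, (D,nl)→1220 …(+1); best=320 via (C,hash)
  {ABC}: card=20; try (B,nl_idx)→900, (A,merge)→2590, (B,merge)→3820, (A,hash)→4240, (A,nl)→5220, (B,hash)→6120 …(+1); best=900 via (B,nl_idx)
  {BCD}: card=240; try (D,nl_idx)→580, (D,merge)→760, (D,hash)→960, (D,nl)→1420, (B,nl_idx)→2720, (B,merge)→5480 …(+2); best=580 via (D,nl_idx)
  {ACD}: card=240; try (D,nl_idx)→1060, (D,merge)→1240, (D,hash)→1440, (D,nl)→1900, (A,hash)→4560, (A,merge)→4730 …(+1); best=1060 via (D,nl_idx)
  {ABCD}: card=240; try (D,nl_idx)→1260, (D,merge)→1440, (D,hash)→1640, (D,nl)→2100, (B,nl_idx)→3460, (A,hash)→4820 …(+5); best=1260 via (D,nl_idx)

1260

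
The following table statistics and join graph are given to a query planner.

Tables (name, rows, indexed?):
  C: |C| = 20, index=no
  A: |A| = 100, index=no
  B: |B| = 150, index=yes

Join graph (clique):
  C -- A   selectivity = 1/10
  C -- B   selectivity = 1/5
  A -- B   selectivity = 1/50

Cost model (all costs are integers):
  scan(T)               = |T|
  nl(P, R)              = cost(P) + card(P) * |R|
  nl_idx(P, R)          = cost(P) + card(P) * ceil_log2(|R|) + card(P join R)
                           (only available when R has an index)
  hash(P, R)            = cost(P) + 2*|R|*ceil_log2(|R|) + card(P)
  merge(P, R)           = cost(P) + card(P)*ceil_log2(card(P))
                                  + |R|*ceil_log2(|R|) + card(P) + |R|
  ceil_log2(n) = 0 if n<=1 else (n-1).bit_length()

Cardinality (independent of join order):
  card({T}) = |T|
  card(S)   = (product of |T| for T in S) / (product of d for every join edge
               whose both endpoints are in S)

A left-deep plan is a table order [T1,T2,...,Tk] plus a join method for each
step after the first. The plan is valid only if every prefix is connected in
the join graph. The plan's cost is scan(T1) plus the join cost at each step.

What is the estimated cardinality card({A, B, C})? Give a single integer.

Tables in S: A(100), B(150), C(20)
Edges inside S: C-A(d=10), C-B(d=5), A-B(d=50)
numerator = 100 * 150 * 20 = 300000
denominator = 10 * 5 * 50 = 2500
card(S) = 300000 / 2500 = 120

120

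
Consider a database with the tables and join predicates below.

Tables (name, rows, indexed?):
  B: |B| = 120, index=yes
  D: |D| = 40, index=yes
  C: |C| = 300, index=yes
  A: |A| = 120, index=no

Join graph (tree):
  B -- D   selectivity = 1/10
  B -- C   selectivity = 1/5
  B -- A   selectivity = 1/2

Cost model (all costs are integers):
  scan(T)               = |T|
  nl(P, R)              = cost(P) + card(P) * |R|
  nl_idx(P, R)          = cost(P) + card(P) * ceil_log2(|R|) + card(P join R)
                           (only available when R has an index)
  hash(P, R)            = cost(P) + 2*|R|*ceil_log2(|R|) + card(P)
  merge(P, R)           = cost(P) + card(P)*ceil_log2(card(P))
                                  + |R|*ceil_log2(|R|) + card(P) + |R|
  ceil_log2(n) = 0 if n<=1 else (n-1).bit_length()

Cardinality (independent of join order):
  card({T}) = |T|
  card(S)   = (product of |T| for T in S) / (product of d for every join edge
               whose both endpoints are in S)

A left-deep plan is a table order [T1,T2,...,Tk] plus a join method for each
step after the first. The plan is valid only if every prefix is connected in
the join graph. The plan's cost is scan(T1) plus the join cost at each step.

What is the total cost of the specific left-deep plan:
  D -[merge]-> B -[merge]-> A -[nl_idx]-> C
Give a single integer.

step 1: scan D: cost=40, card=40
step 2: join B via merge
    card(P join B) = 40*120/(10) = 480
    cost = 40 + 40*6 + 120*7 + 40 + 120 = 1280
step 3: join A via merge
    card(P join A) = 480*120/(2) = 28800
    cost = 1280 + 480*9 + 120*7 + 480 + 120 = 7040
step 4: join C via nl_idx
    card(P join C) = 28800*300/(5) = 1728000
    cost = 7040 + 28800*9 + 1728000 = 1994240

1994240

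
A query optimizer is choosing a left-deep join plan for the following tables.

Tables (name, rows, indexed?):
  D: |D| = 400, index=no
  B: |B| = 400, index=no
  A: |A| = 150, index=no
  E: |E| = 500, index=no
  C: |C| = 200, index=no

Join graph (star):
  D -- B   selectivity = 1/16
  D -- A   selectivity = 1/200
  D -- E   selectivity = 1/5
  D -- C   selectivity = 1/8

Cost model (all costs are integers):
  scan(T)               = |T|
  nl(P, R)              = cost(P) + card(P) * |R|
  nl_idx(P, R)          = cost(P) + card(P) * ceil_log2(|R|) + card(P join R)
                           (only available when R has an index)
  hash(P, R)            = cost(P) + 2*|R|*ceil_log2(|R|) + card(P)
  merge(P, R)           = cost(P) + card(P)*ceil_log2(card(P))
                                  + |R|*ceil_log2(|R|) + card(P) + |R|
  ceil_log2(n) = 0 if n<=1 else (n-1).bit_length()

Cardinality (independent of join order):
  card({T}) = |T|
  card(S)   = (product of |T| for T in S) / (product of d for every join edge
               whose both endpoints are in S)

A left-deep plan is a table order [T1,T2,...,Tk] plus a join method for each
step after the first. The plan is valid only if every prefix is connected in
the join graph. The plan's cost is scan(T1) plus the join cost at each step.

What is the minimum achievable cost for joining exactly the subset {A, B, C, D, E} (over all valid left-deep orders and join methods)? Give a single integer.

217400

Selinger DP over subsets of {A,B,C,D,E}:
  {D}: scan cost=400, card=400
  {B}: scan cost=400, card=400
  {A}: scan cost=150, card=150
  {E}: scan cost=500, card=500
  {C}: scan cost=200, card=200
  {BD}: card=10000; try (D,hash)→8000, (B,hash)→8000, (D,merge)→8400, (B,merge)→8400, (D,nl)→160400, (B,nl)→160400; best=8000 via (D,hash)
  {AD}: card=300; try (A,hash)→3200, (D,merge)→5500, (A,merge)→5750, (D,hash)→7500, (D,nl)→60150, (A,nl)→60400; best=3200 via (A,hash)
  {DE}: card=40000; try (D,hash)→8200, (E,merge)→9400, (D,merge)→9500, (E,hash)→9800, (E,nl)→200400, (D,nl)→200500; best=8200 via (D,hash)
  {CD}: card=10000; try (C,hash)→4000, (D,merge)→6000, (C,merge)→6200, (D,hash)→7600, (D,nl)→80200, (C,nl)→80400; best=4000 via (C,hash)
  {ABD}: card=7500; try (B,merge)→10200, (B,hash)→10700, (A,hash)→20400, (B,nl)→123200, (A,merge)→159350, (A,nl)→1508000; best=10200 via (B,merge)
  {BDE}: card=1000000; try (E,hash)→27000, (B,hash)→55400, (E,merge)→163000, (B,merge)→692200, (E,nl)→5008000, (B,nl)→16008200; best=27000 via (E,hash)
  {BCD}: card=250000; try (C,hash)→21200, (B,hash)→21200, (B,merge)→158000, (C,merge)→159800, (C,nl)→2008000, (B,nl)→4004000; best=21200 via (C,hash)
  {ADE}: card=30000; try (E,merge)→11200, (E,hash)→12500, (A,hash)→50600, (E,nl)→153200, (A,merge)→689550, (A,nl)→6008200; best=11200 via (E,merge)
  {ACD}: card=7500; try (C,hash)→6700, (C,merge)→8000, (A,hash)→16400, (C,nl)→63200, (A,merge)→155350, (A,nl)→1504000; best=6700 via (C,hash)
  {CDE}: card=1000000; try (E,hash)→23000, (C,hash)→51400, (E,merge)→159000, (C,merge)→690000, (E,nl)→5004000, (C,nl)→8008200; best=23000 via (E,hash)
  {ABDE}: card=750000; try (E,hash)→26700, (B,hash)→48400, (E,merge)→120200, (B,merge)→495200, (A,hash)→1029400, (E,nl)→3760200 …(+3); best=26700 via (E,hash)
  {ABCD}: card=187500; try (C,hash)→20900, (B,hash)→21400, (B,merge)→115700, (C,merge)→117000, (A,hash)→273600, (C,nl)→1510200 …(+3); best=20900 via (C,hash)
  {BCDE}: card=25000000; try (E,hash)→280200, (C,hash)→1030200, (B,hash)→1030200, (E,merge)→4776200, (B,merge)→21027000, (C,merge)→21028800 …(+3); best=280200 via (E,hash)
  {ACDE}: card=750000; try (E,hash)→23200, (C,hash)→44400, (E,merge)→116700, (C,merge)→493000, (A,hash)→1025400, (E,nl)→3756700 …(+3); best=23200 via (E,hash)
  {ABCDE}: card=18750000; try (E,hash)→217400, (C,hash)→779900, (B,hash)→780400, (E,merge)→3588400, (B,merge)→15777200, (C,merge)→15778500 …(+6); best=217400 via (E,hash)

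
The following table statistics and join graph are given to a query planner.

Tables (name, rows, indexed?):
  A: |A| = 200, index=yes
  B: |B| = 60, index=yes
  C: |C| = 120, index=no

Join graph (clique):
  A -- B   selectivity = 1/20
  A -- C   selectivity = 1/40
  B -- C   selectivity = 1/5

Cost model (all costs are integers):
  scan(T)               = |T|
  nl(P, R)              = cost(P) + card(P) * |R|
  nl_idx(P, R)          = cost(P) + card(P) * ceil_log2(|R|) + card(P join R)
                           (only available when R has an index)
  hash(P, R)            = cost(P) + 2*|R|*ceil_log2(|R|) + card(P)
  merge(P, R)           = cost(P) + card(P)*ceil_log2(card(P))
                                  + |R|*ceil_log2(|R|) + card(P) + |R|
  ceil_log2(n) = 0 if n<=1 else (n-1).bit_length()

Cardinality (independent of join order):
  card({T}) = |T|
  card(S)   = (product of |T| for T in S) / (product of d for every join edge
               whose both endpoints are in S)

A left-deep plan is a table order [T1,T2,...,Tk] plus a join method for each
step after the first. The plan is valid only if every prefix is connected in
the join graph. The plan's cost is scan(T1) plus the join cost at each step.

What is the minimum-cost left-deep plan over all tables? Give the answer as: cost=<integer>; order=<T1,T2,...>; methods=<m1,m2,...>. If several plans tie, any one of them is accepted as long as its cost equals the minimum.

cost=3000; order=C,A,B; methods=nl_idx,hash

Selinger DP (subsets sized 1..n):
  {A}: scan cost=200, card=200
  {B}: scan cost=60, card=60
  {C}: scan cost=120, card=120
  {AB}: card=600; try (B,hash)→1120, (A,nl_idx)→1140, (B,nl_idx)→2000, (A,merge)→2280, (B,merge)→2420, (A,hash)→3320 …(+2); best=1120 via (B,hash)
  {AC}: card=600; try (A,nl_idx)→1680, (C,hash)→2080, (A,merge)→2880, (C,merge)→2960, (A,hash)→3440, (A,nl)→24120 …(+1); best=1680 via (A,nl_idx)
  {BC}: card=1440; try (B,hash)→960, (C,merge)→1440, (B,merge)→1500, (C,hash)→1800, (B,nl_idx)→2280, (C,nl)→7260 …(+1); best=960 via (B,hash)
  {ABC}: card=360; try (B,hash)→3000, (C,hash)→3400, (A,hash)→5600, (B,nl_idx)→5640, (C,merge)→8680, (B,merge)→8700 …(+5); best=3000 via (B,hash)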